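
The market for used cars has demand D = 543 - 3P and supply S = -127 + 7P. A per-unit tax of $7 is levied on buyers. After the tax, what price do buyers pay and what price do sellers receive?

Pre-tax equilibrium: P* = 67, Q* = 342.
Tax on buyers shifts demand to D = 543 − 3(P + 7) = 522 - 3P.
522 - 3P = -127 + 7P gives seller price Ps = 64.9; buyers pay Pb = 64.9 + 7 = 71.9.
New quantity: Q = 543 − 3(71.9) = 327.3.

Buyers pay $71.9, sellers receive $64.9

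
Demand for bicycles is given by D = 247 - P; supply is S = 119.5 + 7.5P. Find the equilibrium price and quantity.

Set D = S: 247 - P = 119.5 + 7.5P.
127.5 = 8.5P, so P* = 15.
Q* = 247 − 1(15) = 232.

P* = 15, Q* = 232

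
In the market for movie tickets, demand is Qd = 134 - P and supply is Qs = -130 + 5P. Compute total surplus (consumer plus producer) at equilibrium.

Equilibrium: 134 - P = -130 + 5P gives P* = 44, Q* = 90.
Demand choke price: P = 134; supply starts at P = 26.
CS = ½(134 − 44)(90) = 4050; PS = ½(44 − 26)(90) = 810.

Total surplus = 4860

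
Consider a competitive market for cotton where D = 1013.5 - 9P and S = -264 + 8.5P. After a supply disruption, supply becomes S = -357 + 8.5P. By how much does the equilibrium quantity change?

Original equilibrium: P* = 73, Q* = 356.5.
New equilibrium: 1013.5 - 9P = -357 + 8.5P, so 1370.5 = 17.5P and P' = 2741/35; Q' = 1013.5 − 9(2741/35) = 21607/70.
Change in quantity: 21607/70 − 356.5 = -1674/35.

ΔQ = -1674/35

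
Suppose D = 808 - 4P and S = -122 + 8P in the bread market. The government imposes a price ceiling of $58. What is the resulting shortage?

Equilibrium price would be P* = 77.5, so the ceiling at 58 binds.
At P = 58: D = 808 − 4(58) = 576, S = -122 + 8(58) = 342.
Shortage = 576 − 342 = 234.

Shortage = 234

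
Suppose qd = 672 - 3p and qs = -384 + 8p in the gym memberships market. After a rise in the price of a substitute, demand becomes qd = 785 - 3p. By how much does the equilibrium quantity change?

Original equilibrium: p* = 96, q* = 384.
New equilibrium: 785 - 3p = -384 + 8p, so 1169 = 11p and p' = 1169/11; q' = 785 − 3(1169/11) = 5128/11.
Change in quantity: 5128/11 − 384 = 904/11.

Δq = 904/11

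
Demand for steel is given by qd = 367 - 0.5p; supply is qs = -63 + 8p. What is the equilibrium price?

p* = 860/17

Set qd = qs: 367 - 0.5p = -63 + 8p.
430 = 8.5p, so p* = 860/17.
q* = 367 − 0.5(860/17) = 5809/17.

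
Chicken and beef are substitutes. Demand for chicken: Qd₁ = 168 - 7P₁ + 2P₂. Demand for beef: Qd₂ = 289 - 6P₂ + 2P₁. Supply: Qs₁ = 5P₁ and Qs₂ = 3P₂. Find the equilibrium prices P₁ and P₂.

Market 1: 168 - 7P₁ + 2P₂ = 5P₁ → 12P₁ - 2P₂ = 168.
Market 2: 9P₂ - 2P₁ = 289.
Eliminating P₂: 9×(1) + 2×(2) gives 104P₁ = 2090, so P₁ = 1045/52.
Back-substitute into (2): P₂ = (289 + 2×1045/52) / 9 = 951/26.

P₁ = 1045/52, P₂ = 951/26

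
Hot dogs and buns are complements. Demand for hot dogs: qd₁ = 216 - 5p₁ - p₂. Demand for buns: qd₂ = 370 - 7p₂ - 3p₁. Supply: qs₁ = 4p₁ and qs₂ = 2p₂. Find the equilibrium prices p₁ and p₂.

p₁ = 787/39, p₂ = 447/13

Market 1: 216 - 5p₁ - p₂ = 4p₁ → 9p₁ + p₂ = 216.
Market 2: 9p₂ + 3p₁ = 370.
Eliminating p₂: 9×(1) − 1×(2) gives 78p₁ = 1574, so p₁ = 787/39.
Back-substitute into (2): p₂ = (370 − 3×787/39) / 9 = 447/13.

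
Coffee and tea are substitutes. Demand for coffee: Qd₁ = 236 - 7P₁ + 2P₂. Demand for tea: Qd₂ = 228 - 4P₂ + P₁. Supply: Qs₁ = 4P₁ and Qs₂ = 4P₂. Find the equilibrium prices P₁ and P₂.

Market 1: 236 - 7P₁ + 2P₂ = 4P₁ → 11P₁ - 2P₂ = 236.
Market 2: 8P₂ - P₁ = 228.
Eliminating P₂: 8×(1) + 2×(2) gives 86P₁ = 2344, so P₁ = 1172/43.
Back-substitute into (2): P₂ = (228 + 1×1172/43) / 8 = 1372/43.

P₁ = 1172/43, P₂ = 1372/43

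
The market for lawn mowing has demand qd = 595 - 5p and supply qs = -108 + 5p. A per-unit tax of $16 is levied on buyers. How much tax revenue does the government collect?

Tax revenue = 3256

Pre-tax equilibrium: p* = 70.3, q* = 243.5.
Tax on buyers shifts demand to qd = 595 − 5(p + 16) = 515 - 5p.
515 - 5p = -108 + 5p gives seller price ps = 62.3; buyers pay pb = 62.3 + 16 = 78.3.
New quantity: q = 595 − 5(78.3) = 203.5.
Revenue = 16 × 203.5 = 3256.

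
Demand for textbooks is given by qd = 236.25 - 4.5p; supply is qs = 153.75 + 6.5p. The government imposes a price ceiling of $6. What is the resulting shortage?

Equilibrium price would be p* = 7.5, so the ceiling at 6 binds.
At p = 6: qd = 236.25 − 4.5(6) = 209.25, qs = 153.75 + 6.5(6) = 192.75.
Shortage = 209.25 − 192.75 = 16.5.

Shortage = 16.5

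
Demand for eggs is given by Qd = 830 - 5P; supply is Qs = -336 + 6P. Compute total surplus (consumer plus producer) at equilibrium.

Total surplus = 16500

Equilibrium: 830 - 5P = -336 + 6P gives P* = 106, Q* = 300.
Demand choke price: P = 166; supply starts at P = 56.
CS = ½(166 − 106)(300) = 9000; PS = ½(106 − 56)(300) = 7500.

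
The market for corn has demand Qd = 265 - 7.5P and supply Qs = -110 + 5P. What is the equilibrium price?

P* = 30

Set Qd = Qs: 265 - 7.5P = -110 + 5P.
375 = 12.5P, so P* = 30.
Q* = 265 − 7.5(30) = 40.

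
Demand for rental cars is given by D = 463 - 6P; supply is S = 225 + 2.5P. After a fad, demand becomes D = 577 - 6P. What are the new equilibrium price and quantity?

P' = 704/17, Q' = 5585/17

Original equilibrium: P* = 28, Q* = 295.
New equilibrium: 577 - 6P = 225 + 2.5P, so 352 = 8.5P and P' = 704/17; Q' = 577 − 6(704/17) = 5585/17.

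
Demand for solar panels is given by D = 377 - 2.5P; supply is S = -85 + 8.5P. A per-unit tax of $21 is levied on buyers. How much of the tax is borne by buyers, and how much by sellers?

Pre-tax equilibrium: P* = 42, Q* = 272.
Tax on buyers shifts demand to D = 377 − 2.5(P + 21) = 324.5 - 2.5P.
324.5 - 2.5P = -85 + 8.5P gives seller price Ps = 819/22; buyers pay Pb = 819/22 + 21 = 1281/22.
New quantity: Q = 377 − 2.5(1281/22) = 10183/44.
Buyer burden = 1281/22 − 42 = 357/22; seller burden = 42 − 819/22 = 105/22.

Buyers bear 357/22, sellers bear 105/22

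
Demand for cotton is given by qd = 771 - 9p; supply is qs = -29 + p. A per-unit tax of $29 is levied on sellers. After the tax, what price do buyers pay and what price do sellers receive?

Buyers pay $82.9, sellers receive $53.9

Pre-tax equilibrium: p* = 80, q* = 51.
Tax on sellers shifts supply to qs = -29 + 1(p − 29) = -58 + p.
771 - 9p = -58 + p gives buyer price pb = 82.9; sellers receive ps = 82.9 − 29 = 53.9.
New quantity: q = 771 − 9(82.9) = 24.9.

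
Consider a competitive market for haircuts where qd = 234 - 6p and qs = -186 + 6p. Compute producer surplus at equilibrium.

Equilibrium: 234 - 6p = -186 + 6p gives p* = 35, q* = 24.
Supply starts at p = 31 (where qs = 0).
PS = ½(35 − 31)(24) = 48.

Producer surplus = 48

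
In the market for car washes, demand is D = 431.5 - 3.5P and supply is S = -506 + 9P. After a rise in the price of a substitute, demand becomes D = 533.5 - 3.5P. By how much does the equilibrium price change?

ΔP = 8.16

Original equilibrium: P* = 75, Q* = 169.
New equilibrium: 533.5 - 3.5P = -506 + 9P, so 1039.5 = 12.5P and P' = 83.16; Q' = 533.5 − 3.5(83.16) = 242.44.
Change in price: 83.16 − 75 = 8.16.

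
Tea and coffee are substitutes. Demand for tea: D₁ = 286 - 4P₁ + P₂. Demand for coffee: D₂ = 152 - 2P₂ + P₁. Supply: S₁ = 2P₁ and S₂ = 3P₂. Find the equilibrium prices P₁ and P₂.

Market 1: 286 - 4P₁ + P₂ = 2P₁ → 6P₁ - P₂ = 286.
Market 2: 5P₂ - P₁ = 152.
Eliminating P₂: 5×(1) + 1×(2) gives 29P₁ = 1582, so P₁ = 1582/29.
Back-substitute into (2): P₂ = (152 + 1×1582/29) / 5 = 1198/29.

P₁ = 1582/29, P₂ = 1198/29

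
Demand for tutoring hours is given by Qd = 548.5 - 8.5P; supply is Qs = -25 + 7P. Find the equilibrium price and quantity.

P* = 37, Q* = 234

Set Qd = Qs: 548.5 - 8.5P = -25 + 7P.
573.5 = 15.5P, so P* = 37.
Q* = 548.5 − 8.5(37) = 234.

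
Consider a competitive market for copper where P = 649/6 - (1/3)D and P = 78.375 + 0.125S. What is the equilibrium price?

P* = 86.5

Set the two price expressions equal: 649/6 - (1/3)Q = 78.375 + 0.125Q.
715/24 = (11/24)Q, so Q* = 65.
P* = 649/6 − (1/3)(65) = 86.5.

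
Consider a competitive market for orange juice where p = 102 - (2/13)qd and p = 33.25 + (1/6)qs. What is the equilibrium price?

Set the two price expressions equal: 102 - (2/13)q = 33.25 + (1/6)q.
68.75 = (25/78)q, so q* = 214.5.
p* = 102 − (2/13)(214.5) = 69.

p* = 69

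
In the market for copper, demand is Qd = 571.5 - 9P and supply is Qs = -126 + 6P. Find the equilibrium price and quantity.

P* = 46.5, Q* = 153

Set Qd = Qs: 571.5 - 9P = -126 + 6P.
697.5 = 15P, so P* = 46.5.
Q* = 571.5 − 9(46.5) = 153.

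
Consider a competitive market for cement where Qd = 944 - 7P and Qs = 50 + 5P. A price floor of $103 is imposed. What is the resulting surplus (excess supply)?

Equilibrium price would be P* = 74.5, so the floor at 103 binds.
At P = 103: Qd = 223, Qs = 565.
Surplus = 565 − 223 = 342.

Surplus = 342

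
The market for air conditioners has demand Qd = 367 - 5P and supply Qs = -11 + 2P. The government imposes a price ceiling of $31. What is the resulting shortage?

Equilibrium price would be P* = 54, so the ceiling at 31 binds.
At P = 31: Qd = 367 − 5(31) = 212, Qs = -11 + 2(31) = 51.
Shortage = 212 − 51 = 161.

Shortage = 161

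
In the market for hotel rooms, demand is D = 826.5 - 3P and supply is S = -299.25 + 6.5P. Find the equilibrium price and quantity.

P* = 118.5, Q* = 471

Set D = S: 826.5 - 3P = -299.25 + 6.5P.
1125.75 = 9.5P, so P* = 118.5.
Q* = 826.5 − 3(118.5) = 471.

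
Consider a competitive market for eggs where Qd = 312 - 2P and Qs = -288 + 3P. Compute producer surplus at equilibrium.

Producer surplus = 864

Equilibrium: 312 - 2P = -288 + 3P gives P* = 120, Q* = 72.
Supply starts at P = 96 (where Qs = 0).
PS = ½(120 − 96)(72) = 864.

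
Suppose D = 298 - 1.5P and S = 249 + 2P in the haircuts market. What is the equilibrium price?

Set D = S: 298 - 1.5P = 249 + 2P.
49 = 3.5P, so P* = 14.
Q* = 298 − 1.5(14) = 277.

P* = 14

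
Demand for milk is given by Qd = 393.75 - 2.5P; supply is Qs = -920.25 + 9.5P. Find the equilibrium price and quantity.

P* = 109.5, Q* = 120

Set Qd = Qs: 393.75 - 2.5P = -920.25 + 9.5P.
1314 = 12P, so P* = 109.5.
Q* = 393.75 − 2.5(109.5) = 120.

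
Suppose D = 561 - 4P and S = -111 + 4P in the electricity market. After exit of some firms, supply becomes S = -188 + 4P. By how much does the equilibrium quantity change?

ΔQ = -38.5

Original equilibrium: P* = 84, Q* = 225.
New equilibrium: 561 - 4P = -188 + 4P, so 749 = 8P and P' = 93.625; Q' = 561 − 4(93.625) = 186.5.
Change in quantity: 186.5 − 225 = -38.5.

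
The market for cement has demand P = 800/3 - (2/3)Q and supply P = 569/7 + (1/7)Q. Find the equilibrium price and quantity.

P* = 114, Q* = 229

Set the two price expressions equal: 800/3 - (2/3)Q = 569/7 + (1/7)Q.
3893/21 = (17/21)Q, so Q* = 229.
P* = 800/3 − (2/3)(229) = 114.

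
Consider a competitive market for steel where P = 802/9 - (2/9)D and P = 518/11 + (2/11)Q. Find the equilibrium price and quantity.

P* = 66, Q* = 104

Set the two price expressions equal: 802/9 - (2/9)Q = 518/11 + (2/11)Q.
4160/99 = (40/99)Q, so Q* = 104.
P* = 802/9 − (2/9)(104) = 66.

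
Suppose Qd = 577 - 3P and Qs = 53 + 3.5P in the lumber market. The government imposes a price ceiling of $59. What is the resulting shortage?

Equilibrium price would be P* = 1048/13, so the ceiling at 59 binds.
At P = 59: Qd = 577 − 3(59) = 400, Qs = 53 + 3.5(59) = 259.5.
Shortage = 400 − 259.5 = 140.5.

Shortage = 140.5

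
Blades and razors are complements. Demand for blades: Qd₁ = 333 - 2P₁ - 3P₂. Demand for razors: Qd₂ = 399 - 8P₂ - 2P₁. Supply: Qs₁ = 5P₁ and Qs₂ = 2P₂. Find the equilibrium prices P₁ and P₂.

Market 1: 333 - 2P₁ - 3P₂ = 5P₁ → 7P₁ + 3P₂ = 333.
Market 2: 10P₂ + 2P₁ = 399.
Eliminating P₂: 10×(1) − 3×(2) gives 64P₁ = 2133, so P₁ = 33.328125.
Back-substitute into (2): P₂ = (399 − 2×33.328125) / 10 = 33.234375.

P₁ = 33.328125, P₂ = 33.234375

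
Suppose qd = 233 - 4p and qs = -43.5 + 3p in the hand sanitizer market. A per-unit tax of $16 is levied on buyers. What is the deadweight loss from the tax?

Deadweight loss = 1536/7

Pre-tax equilibrium: p* = 39.5, q* = 75.
Tax on buyers shifts demand to qd = 233 − 4(p + 16) = 169 - 4p.
169 - 4p = -43.5 + 3p gives seller price ps = 425/14; buyers pay pb = 425/14 + 16 = 649/14.
New quantity: q = 233 − 4(649/14) = 333/7.
DWL = ½ × 16 × (75 − 333/7) = 1536/7.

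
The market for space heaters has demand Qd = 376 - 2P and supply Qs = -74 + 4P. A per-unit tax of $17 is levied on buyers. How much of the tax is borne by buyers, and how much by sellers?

Buyers bear 34/3, sellers bear 17/3

Pre-tax equilibrium: P* = 75, Q* = 226.
Tax on buyers shifts demand to Qd = 376 − 2(P + 17) = 342 - 2P.
342 - 2P = -74 + 4P gives seller price Ps = 208/3; buyers pay Pb = 208/3 + 17 = 259/3.
New quantity: Q = 376 − 2(259/3) = 610/3.
Buyer burden = 259/3 − 75 = 34/3; seller burden = 75 − 208/3 = 17/3.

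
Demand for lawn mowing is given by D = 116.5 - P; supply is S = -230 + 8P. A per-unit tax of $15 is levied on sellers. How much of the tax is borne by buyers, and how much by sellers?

Pre-tax equilibrium: P* = 38.5, Q* = 78.
Tax on sellers shifts supply to S = -230 + 8(P − 15) = -350 + 8P.
116.5 - P = -350 + 8P gives buyer price Pb = 311/6; sellers receive Ps = 311/6 − 15 = 221/6.
New quantity: Q = 116.5 − 1(311/6) = 194/3.
Buyer burden = 311/6 − 38.5 = 40/3; seller burden = 38.5 − 221/6 = 5/3.

Buyers bear 40/3, sellers bear 5/3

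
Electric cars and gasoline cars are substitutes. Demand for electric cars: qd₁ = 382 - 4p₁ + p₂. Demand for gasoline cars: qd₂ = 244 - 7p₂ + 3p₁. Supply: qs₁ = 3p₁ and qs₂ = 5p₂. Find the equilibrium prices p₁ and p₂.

Market 1: 382 - 4p₁ + p₂ = 3p₁ → 7p₁ - p₂ = 382.
Market 2: 12p₂ - 3p₁ = 244.
Eliminating p₂: 12×(1) + 1×(2) gives 81p₁ = 4828, so p₁ = 4828/81.
Back-substitute into (2): p₂ = (244 + 3×4828/81) / 12 = 2854/81.

p₁ = 4828/81, p₂ = 2854/81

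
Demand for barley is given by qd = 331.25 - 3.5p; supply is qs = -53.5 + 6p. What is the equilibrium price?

Set qd = qs: 331.25 - 3.5p = -53.5 + 6p.
384.75 = 9.5p, so p* = 40.5.
q* = 331.25 − 3.5(40.5) = 189.5.

p* = 40.5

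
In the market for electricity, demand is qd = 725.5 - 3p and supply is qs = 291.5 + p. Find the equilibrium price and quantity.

p* = 108.5, q* = 400

Set qd = qs: 725.5 - 3p = 291.5 + p.
434 = 4p, so p* = 108.5.
q* = 725.5 − 3(108.5) = 400.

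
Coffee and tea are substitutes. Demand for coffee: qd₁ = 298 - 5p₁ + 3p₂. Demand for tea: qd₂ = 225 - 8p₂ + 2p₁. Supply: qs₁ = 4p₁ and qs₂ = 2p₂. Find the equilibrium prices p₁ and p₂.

Market 1: 298 - 5p₁ + 3p₂ = 4p₁ → 9p₁ - 3p₂ = 298.
Market 2: 10p₂ - 2p₁ = 225.
Eliminating p₂: 10×(1) + 3×(2) gives 84p₁ = 3655, so p₁ = 3655/84.
Back-substitute into (2): p₂ = (225 + 2×3655/84) / 10 = 2621/84.

p₁ = 3655/84, p₂ = 2621/84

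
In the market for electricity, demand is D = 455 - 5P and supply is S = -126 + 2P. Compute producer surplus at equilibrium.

Producer surplus = 400

Equilibrium: 455 - 5P = -126 + 2P gives P* = 83, Q* = 40.
Supply starts at P = 63 (where S = 0).
PS = ½(83 − 63)(40) = 400.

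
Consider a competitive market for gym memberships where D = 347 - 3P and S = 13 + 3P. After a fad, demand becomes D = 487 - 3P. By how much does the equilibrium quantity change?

Original equilibrium: P* = 167/3, Q* = 180.
New equilibrium: 487 - 3P = 13 + 3P, so 474 = 6P and P' = 79; Q' = 487 − 3(79) = 250.
Change in quantity: 250 − 180 = 70.

ΔQ = 70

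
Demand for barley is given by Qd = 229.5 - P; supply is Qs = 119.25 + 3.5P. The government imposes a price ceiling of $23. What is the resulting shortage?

Shortage = 6.75

Equilibrium price would be P* = 24.5, so the ceiling at 23 binds.
At P = 23: Qd = 229.5 − 1(23) = 206.5, Qs = 119.25 + 3.5(23) = 199.75.
Shortage = 206.5 − 199.75 = 6.75.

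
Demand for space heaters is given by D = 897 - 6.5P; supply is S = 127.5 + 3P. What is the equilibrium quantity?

Set D = S: 897 - 6.5P = 127.5 + 3P.
769.5 = 9.5P, so P* = 81.
Q* = 897 − 6.5(81) = 370.5.

Q* = 370.5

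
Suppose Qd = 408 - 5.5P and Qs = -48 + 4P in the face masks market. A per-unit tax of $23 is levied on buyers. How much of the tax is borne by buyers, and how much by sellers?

Buyers bear 184/19, sellers bear 253/19

Pre-tax equilibrium: P* = 48, Q* = 144.
Tax on buyers shifts demand to Qd = 408 − 5.5(P + 23) = 281.5 - 5.5P.
281.5 - 5.5P = -48 + 4P gives seller price Ps = 659/19; buyers pay Pb = 659/19 + 23 = 1096/19.
New quantity: Q = 408 − 5.5(1096/19) = 1724/19.
Buyer burden = 1096/19 − 48 = 184/19; seller burden = 48 − 659/19 = 253/19.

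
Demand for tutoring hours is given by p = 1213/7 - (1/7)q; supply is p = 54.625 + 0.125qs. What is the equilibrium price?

Set the two price expressions equal: 1213/7 - (1/7)q = 54.625 + 0.125q.
6645/56 = (15/56)q, so q* = 443.
p* = 1213/7 − (1/7)(443) = 110.

p* = 110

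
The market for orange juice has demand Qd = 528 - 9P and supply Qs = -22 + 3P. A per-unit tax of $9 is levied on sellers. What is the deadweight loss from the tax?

Deadweight loss = 91.125

Pre-tax equilibrium: P* = 275/6, Q* = 115.5.
Tax on sellers shifts supply to Qs = -22 + 3(P − 9) = -49 + 3P.
528 - 9P = -49 + 3P gives buyer price Pb = 577/12; sellers receive Ps = 577/12 − 9 = 469/12.
New quantity: Q = 528 − 9(577/12) = 95.25.
DWL = ½ × 9 × (115.5 − 95.25) = 91.125.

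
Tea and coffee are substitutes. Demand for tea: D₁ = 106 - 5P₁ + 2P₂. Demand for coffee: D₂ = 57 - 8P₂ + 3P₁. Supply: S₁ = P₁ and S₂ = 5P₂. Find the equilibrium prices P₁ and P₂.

P₁ = 373/18, P₂ = 55/6

Market 1: 106 - 5P₁ + 2P₂ = P₁ → 6P₁ - 2P₂ = 106.
Market 2: 13P₂ - 3P₁ = 57.
Eliminating P₂: 13×(1) + 2×(2) gives 72P₁ = 1492, so P₁ = 373/18.
Back-substitute into (2): P₂ = (57 + 3×373/18) / 13 = 55/6.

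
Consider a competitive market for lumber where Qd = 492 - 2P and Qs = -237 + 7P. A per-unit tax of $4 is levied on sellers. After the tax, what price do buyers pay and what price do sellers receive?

Buyers pay 757/9, sellers receive 721/9

Pre-tax equilibrium: P* = 81, Q* = 330.
Tax on sellers shifts supply to Qs = -237 + 7(P − 4) = -265 + 7P.
492 - 2P = -265 + 7P gives buyer price Pb = 757/9; sellers receive Ps = 757/9 − 4 = 721/9.
New quantity: Q = 492 − 2(757/9) = 2914/9.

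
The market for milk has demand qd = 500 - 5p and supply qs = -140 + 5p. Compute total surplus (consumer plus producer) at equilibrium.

Total surplus = 6480

Equilibrium: 500 - 5p = -140 + 5p gives p* = 64, q* = 180.
Demand choke price: p = 100; supply starts at p = 28.
CS = ½(100 − 64)(180) = 3240; PS = ½(64 − 28)(180) = 3240.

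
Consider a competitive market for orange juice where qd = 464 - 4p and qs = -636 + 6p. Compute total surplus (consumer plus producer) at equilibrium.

Equilibrium: 464 - 4p = -636 + 6p gives p* = 110, q* = 24.
Demand choke price: p = 116; supply starts at p = 106.
CS = ½(116 − 110)(24) = 72; PS = ½(110 − 106)(24) = 48.

Total surplus = 120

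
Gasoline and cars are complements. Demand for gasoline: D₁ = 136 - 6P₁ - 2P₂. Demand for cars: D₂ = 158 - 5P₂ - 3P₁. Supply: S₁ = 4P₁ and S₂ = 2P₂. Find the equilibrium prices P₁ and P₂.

P₁ = 9.9375, P₂ = 18.3125

Market 1: 136 - 6P₁ - 2P₂ = 4P₁ → 10P₁ + 2P₂ = 136.
Market 2: 7P₂ + 3P₁ = 158.
Eliminating P₂: 7×(1) − 2×(2) gives 64P₁ = 636, so P₁ = 9.9375.
Back-substitute into (2): P₂ = (158 − 3×9.9375) / 7 = 18.3125.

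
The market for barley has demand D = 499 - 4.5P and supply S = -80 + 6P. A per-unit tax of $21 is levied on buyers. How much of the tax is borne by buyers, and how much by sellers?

Buyers bear $12, sellers bear $9

Pre-tax equilibrium: P* = 386/7, Q* = 1756/7.
Tax on buyers shifts demand to D = 499 − 4.5(P + 21) = 404.5 - 4.5P.
404.5 - 4.5P = -80 + 6P gives seller price Ps = 323/7; buyers pay Pb = 323/7 + 21 = 470/7.
New quantity: Q = 499 − 4.5(470/7) = 1378/7.
Buyer burden = 470/7 − 386/7 = 12; seller burden = 386/7 − 323/7 = 9.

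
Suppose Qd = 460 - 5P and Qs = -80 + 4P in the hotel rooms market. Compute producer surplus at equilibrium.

Producer surplus = 3200

Equilibrium: 460 - 5P = -80 + 4P gives P* = 60, Q* = 160.
Supply starts at P = 20 (where Qs = 0).
PS = ½(60 − 20)(160) = 3200.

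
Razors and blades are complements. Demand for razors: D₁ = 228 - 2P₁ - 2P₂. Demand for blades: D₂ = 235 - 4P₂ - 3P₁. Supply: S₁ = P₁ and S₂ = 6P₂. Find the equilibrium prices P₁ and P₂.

P₁ = 905/12, P₂ = 0.875

Market 1: 228 - 2P₁ - 2P₂ = P₁ → 3P₁ + 2P₂ = 228.
Market 2: 10P₂ + 3P₁ = 235.
Eliminating P₂: 10×(1) − 2×(2) gives 24P₁ = 1810, so P₁ = 905/12.
Back-substitute into (2): P₂ = (235 − 3×905/12) / 10 = 0.875.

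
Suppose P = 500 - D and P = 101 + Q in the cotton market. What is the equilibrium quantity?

Q* = 199.5

Set the two price expressions equal: 500 - Q = 101 + Q.
399 = 2Q, so Q* = 199.5.
P* = 500 − (1)(199.5) = 300.5.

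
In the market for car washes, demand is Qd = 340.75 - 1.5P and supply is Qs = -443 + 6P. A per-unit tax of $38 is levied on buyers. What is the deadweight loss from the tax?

Deadweight loss = 866.4

Pre-tax equilibrium: P* = 104.5, Q* = 184.
Tax on buyers shifts demand to Qd = 340.75 − 1.5(P + 38) = 283.75 - 1.5P.
283.75 - 1.5P = -443 + 6P gives seller price Ps = 96.9; buyers pay Pb = 96.9 + 38 = 134.9.
New quantity: Q = 340.75 − 1.5(134.9) = 138.4.
DWL = ½ × 38 × (184 − 138.4) = 866.4.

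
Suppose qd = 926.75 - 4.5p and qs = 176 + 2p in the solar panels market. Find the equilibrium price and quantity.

p* = 115.5, q* = 407

Set qd = qs: 926.75 - 4.5p = 176 + 2p.
750.75 = 6.5p, so p* = 115.5.
q* = 926.75 − 4.5(115.5) = 407.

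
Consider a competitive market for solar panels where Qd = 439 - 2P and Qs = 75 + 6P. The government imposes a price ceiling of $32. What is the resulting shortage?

Shortage = 108

Equilibrium price would be P* = 45.5, so the ceiling at 32 binds.
At P = 32: Qd = 439 − 2(32) = 375, Qs = 75 + 6(32) = 267.
Shortage = 375 − 267 = 108.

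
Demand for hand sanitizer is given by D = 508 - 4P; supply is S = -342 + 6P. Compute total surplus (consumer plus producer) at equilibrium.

Total surplus = 5880

Equilibrium: 508 - 4P = -342 + 6P gives P* = 85, Q* = 168.
Demand choke price: P = 127; supply starts at P = 57.
CS = ½(127 − 85)(168) = 3528; PS = ½(85 − 57)(168) = 2352.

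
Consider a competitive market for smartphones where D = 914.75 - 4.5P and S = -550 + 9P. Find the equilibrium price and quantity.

Set D = S: 914.75 - 4.5P = -550 + 9P.
1464.75 = 13.5P, so P* = 108.5.
Q* = 914.75 − 4.5(108.5) = 426.5.

P* = 108.5, Q* = 426.5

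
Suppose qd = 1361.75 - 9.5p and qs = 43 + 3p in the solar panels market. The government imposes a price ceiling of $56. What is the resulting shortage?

Equilibrium price would be p* = 105.5, so the ceiling at 56 binds.
At p = 56: qd = 1361.75 − 9.5(56) = 829.75, qs = 43 + 3(56) = 211.
Shortage = 829.75 − 211 = 618.75.

Shortage = 618.75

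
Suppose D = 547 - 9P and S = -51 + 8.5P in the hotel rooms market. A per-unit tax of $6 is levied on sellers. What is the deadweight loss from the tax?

Deadweight loss = 2754/35

Pre-tax equilibrium: P* = 1196/35, Q* = 8381/35.
Tax on sellers shifts supply to S = -51 + 8.5(P − 6) = -102 + 8.5P.
547 - 9P = -102 + 8.5P gives buyer price Pb = 1298/35; sellers receive Ps = 1298/35 − 6 = 1088/35.
New quantity: Q = 547 − 9(1298/35) = 7463/35.
DWL = ½ × 6 × (8381/35 − 7463/35) = 2754/35.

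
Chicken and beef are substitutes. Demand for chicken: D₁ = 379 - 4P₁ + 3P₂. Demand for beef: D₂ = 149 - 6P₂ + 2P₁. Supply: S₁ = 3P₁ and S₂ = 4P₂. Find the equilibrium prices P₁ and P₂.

Market 1: 379 - 4P₁ + 3P₂ = 3P₁ → 7P₁ - 3P₂ = 379.
Market 2: 10P₂ - 2P₁ = 149.
Eliminating P₂: 10×(1) + 3×(2) gives 64P₁ = 4237, so P₁ = 66.203125.
Back-substitute into (2): P₂ = (149 + 2×66.203125) / 10 = 28.140625.

P₁ = 66.203125, P₂ = 28.140625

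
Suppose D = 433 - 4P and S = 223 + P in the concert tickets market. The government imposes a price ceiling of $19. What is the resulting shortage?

Shortage = 115

Equilibrium price would be P* = 42, so the ceiling at 19 binds.
At P = 19: D = 433 − 4(19) = 357, S = 223 + 1(19) = 242.
Shortage = 357 − 242 = 115.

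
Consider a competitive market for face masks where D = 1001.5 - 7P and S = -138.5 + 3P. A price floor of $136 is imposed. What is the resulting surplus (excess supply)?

Equilibrium price would be P* = 114, so the floor at 136 binds.
At P = 136: D = 49.5, S = 269.5.
Surplus = 269.5 − 49.5 = 220.

Surplus = 220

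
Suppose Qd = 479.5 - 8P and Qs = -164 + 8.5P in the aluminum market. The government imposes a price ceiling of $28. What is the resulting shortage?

Equilibrium price would be P* = 39, so the ceiling at 28 binds.
At P = 28: Qd = 479.5 − 8(28) = 255.5, Qs = -164 + 8.5(28) = 74.
Shortage = 255.5 − 74 = 181.5.

Shortage = 181.5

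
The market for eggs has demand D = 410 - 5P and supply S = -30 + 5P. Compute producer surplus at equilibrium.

Producer surplus = 3610

Equilibrium: 410 - 5P = -30 + 5P gives P* = 44, Q* = 190.
Supply starts at P = 6 (where S = 0).
PS = ½(44 − 6)(190) = 3610.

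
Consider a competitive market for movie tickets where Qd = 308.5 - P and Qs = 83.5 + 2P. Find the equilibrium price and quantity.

Set Qd = Qs: 308.5 - P = 83.5 + 2P.
225 = 3P, so P* = 75.
Q* = 308.5 − 1(75) = 233.5.

P* = 75, Q* = 233.5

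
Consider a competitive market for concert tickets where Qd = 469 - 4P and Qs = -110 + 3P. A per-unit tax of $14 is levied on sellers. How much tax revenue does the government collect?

Pre-tax equilibrium: P* = 579/7, Q* = 967/7.
Tax on sellers shifts supply to Qs = -110 + 3(P − 14) = -152 + 3P.
469 - 4P = -152 + 3P gives buyer price Pb = 621/7; sellers receive Ps = 621/7 − 14 = 523/7.
New quantity: Q = 469 − 4(621/7) = 799/7.
Revenue = 14 × 799/7 = 1598.

Tax revenue = 1598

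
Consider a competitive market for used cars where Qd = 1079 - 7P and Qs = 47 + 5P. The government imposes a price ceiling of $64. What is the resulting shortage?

Shortage = 264

Equilibrium price would be P* = 86, so the ceiling at 64 binds.
At P = 64: Qd = 1079 − 7(64) = 631, Qs = 47 + 5(64) = 367.
Shortage = 631 − 367 = 264.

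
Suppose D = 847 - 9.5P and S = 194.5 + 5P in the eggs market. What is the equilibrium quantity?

Set D = S: 847 - 9.5P = 194.5 + 5P.
652.5 = 14.5P, so P* = 45.
Q* = 847 − 9.5(45) = 419.5.

Q* = 419.5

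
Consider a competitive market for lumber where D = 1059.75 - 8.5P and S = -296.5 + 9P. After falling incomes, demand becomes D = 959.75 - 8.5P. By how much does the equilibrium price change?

ΔP = -40/7

Original equilibrium: P* = 77.5, Q* = 401.
New equilibrium: 959.75 - 8.5P = -296.5 + 9P, so 1256.25 = 17.5P and P' = 1005/14; Q' = 959.75 − 8.5(1005/14) = 2447/7.
Change in price: 1005/14 − 77.5 = -40/7.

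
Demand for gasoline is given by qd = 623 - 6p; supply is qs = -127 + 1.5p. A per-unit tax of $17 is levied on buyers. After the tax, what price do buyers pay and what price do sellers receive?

Buyers pay $103.4, sellers receive $86.4

Pre-tax equilibrium: p* = 100, q* = 23.
Tax on buyers shifts demand to qd = 623 − 6(p + 17) = 521 - 6p.
521 - 6p = -127 + 1.5p gives seller price ps = 86.4; buyers pay pb = 86.4 + 17 = 103.4.
New quantity: q = 623 − 6(103.4) = 2.6.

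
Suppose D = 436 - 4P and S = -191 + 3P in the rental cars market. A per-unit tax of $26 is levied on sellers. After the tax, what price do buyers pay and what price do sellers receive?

Pre-tax equilibrium: P* = 627/7, Q* = 544/7.
Tax on sellers shifts supply to S = -191 + 3(P − 26) = -269 + 3P.
436 - 4P = -269 + 3P gives buyer price Pb = 705/7; sellers receive Ps = 705/7 − 26 = 523/7.
New quantity: Q = 436 − 4(705/7) = 232/7.

Buyers pay 705/7, sellers receive 523/7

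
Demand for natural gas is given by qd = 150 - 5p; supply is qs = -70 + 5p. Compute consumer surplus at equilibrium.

Consumer surplus = 160

Equilibrium: 150 - 5p = -70 + 5p gives p* = 22, q* = 40.
Demand choke price (qd = 0): p = 30.
CS = ½(30 − 22)(40) = 160.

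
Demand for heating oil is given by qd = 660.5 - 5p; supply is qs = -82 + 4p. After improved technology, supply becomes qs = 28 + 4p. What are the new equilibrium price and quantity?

p' = 1265/18, q' = 2782/9

Original equilibrium: p* = 82.5, q* = 248.
New equilibrium: 660.5 - 5p = 28 + 4p, so 632.5 = 9p and p' = 1265/18; q' = 660.5 − 5(1265/18) = 2782/9.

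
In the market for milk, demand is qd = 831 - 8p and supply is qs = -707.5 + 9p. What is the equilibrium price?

p* = 90.5

Set qd = qs: 831 - 8p = -707.5 + 9p.
1538.5 = 17p, so p* = 90.5.
q* = 831 − 8(90.5) = 107.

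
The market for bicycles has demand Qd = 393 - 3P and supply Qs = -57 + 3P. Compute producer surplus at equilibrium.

Equilibrium: 393 - 3P = -57 + 3P gives P* = 75, Q* = 168.
Supply starts at P = 19 (where Qs = 0).
PS = ½(75 − 19)(168) = 4704.

Producer surplus = 4704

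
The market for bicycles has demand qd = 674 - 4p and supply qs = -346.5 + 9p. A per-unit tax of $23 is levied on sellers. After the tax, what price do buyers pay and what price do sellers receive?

Buyers pay 2455/26, sellers receive 1857/26

Pre-tax equilibrium: p* = 78.5, q* = 360.
Tax on sellers shifts supply to qs = -346.5 + 9(p − 23) = -553.5 + 9p.
674 - 4p = -553.5 + 9p gives buyer price pb = 2455/26; sellers receive ps = 2455/26 − 23 = 1857/26.
New quantity: q = 674 − 4(2455/26) = 3852/13.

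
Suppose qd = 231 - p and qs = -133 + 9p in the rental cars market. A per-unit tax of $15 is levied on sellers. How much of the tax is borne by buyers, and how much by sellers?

Pre-tax equilibrium: p* = 36.4, q* = 194.6.
Tax on sellers shifts supply to qs = -133 + 9(p − 15) = -268 + 9p.
231 - p = -268 + 9p gives buyer price pb = 49.9; sellers receive ps = 49.9 − 15 = 34.9.
New quantity: q = 231 − 1(49.9) = 181.1.
Buyer burden = 49.9 − 36.4 = 13.5; seller burden = 36.4 − 34.9 = 1.5.

Buyers bear $13.5, sellers bear $1.5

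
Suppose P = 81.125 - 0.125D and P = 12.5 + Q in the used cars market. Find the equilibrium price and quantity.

P* = 73.5, Q* = 61

Set the two price expressions equal: 81.125 - 0.125Q = 12.5 + Q.
68.625 = 1.125Q, so Q* = 61.
P* = 81.125 − (0.125)(61) = 73.5.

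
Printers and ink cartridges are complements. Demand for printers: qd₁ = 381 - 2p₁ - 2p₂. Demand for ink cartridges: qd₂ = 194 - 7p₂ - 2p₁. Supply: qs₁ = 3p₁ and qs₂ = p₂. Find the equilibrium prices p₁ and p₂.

p₁ = 665/9, p₂ = 52/9

Market 1: 381 - 2p₁ - 2p₂ = 3p₁ → 5p₁ + 2p₂ = 381.
Market 2: 8p₂ + 2p₁ = 194.
Eliminating p₂: 8×(1) − 2×(2) gives 36p₁ = 2660, so p₁ = 665/9.
Back-substitute into (2): p₂ = (194 − 2×665/9) / 8 = 52/9.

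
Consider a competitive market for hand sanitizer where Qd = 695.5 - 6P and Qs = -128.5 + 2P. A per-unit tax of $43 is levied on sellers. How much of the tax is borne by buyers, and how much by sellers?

Pre-tax equilibrium: P* = 103, Q* = 77.5.
Tax on sellers shifts supply to Qs = -128.5 + 2(P − 43) = -214.5 + 2P.
695.5 - 6P = -214.5 + 2P gives buyer price Pb = 113.75; sellers receive Ps = 113.75 − 43 = 70.75.
New quantity: Q = 695.5 − 6(113.75) = 13.
Buyer burden = 113.75 − 103 = 10.75; seller burden = 103 − 70.75 = 32.25.

Buyers bear $10.75, sellers bear $32.25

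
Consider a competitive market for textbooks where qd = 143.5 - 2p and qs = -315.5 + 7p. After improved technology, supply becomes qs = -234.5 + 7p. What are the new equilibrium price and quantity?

Original equilibrium: p* = 51, q* = 41.5.
New equilibrium: 143.5 - 2p = -234.5 + 7p, so 378 = 9p and p' = 42; q' = 143.5 − 2(42) = 59.5.

p' = 42, q' = 59.5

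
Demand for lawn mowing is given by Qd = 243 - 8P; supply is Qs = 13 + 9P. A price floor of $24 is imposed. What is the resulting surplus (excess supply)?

Surplus = 178

Equilibrium price would be P* = 230/17, so the floor at 24 binds.
At P = 24: Qd = 51, Qs = 229.
Surplus = 229 − 51 = 178.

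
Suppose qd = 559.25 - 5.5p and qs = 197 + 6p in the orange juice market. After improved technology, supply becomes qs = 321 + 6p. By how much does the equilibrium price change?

Δp = -248/23

Original equilibrium: p* = 31.5, q* = 386.
New equilibrium: 559.25 - 5.5p = 321 + 6p, so 238.25 = 11.5p and p' = 953/46; q' = 559.25 − 5.5(953/46) = 10242/23.
Change in price: 953/46 − 31.5 = -248/23.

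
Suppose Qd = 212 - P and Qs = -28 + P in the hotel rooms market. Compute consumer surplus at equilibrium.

Equilibrium: 212 - P = -28 + P gives P* = 120, Q* = 92.
Demand choke price (Qd = 0): P = 212.
CS = ½(212 − 120)(92) = 4232.

Consumer surplus = 4232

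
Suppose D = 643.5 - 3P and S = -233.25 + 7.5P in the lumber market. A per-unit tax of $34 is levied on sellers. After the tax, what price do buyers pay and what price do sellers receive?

Buyers pay 1509/14, sellers receive 1033/14

Pre-tax equilibrium: P* = 83.5, Q* = 393.
Tax on sellers shifts supply to S = -233.25 + 7.5(P − 34) = -488.25 + 7.5P.
643.5 - 3P = -488.25 + 7.5P gives buyer price Pb = 1509/14; sellers receive Ps = 1509/14 − 34 = 1033/14.
New quantity: Q = 643.5 − 3(1509/14) = 2241/7.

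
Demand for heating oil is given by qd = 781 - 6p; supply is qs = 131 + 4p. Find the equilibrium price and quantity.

p* = 65, q* = 391

Set qd = qs: 781 - 6p = 131 + 4p.
650 = 10p, so p* = 65.
q* = 781 − 6(65) = 391.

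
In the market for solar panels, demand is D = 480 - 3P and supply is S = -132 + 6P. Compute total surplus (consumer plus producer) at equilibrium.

Equilibrium: 480 - 3P = -132 + 6P gives P* = 68, Q* = 276.
Demand choke price: P = 160; supply starts at P = 22.
CS = ½(160 − 68)(276) = 12696; PS = ½(68 − 22)(276) = 6348.

Total surplus = 19044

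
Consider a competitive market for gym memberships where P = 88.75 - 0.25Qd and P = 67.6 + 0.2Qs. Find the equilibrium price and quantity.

P* = 77, Q* = 47

Set the two price expressions equal: 88.75 - 0.25Q = 67.6 + 0.2Q.
21.15 = 0.45Q, so Q* = 47.
P* = 88.75 − (0.25)(47) = 77.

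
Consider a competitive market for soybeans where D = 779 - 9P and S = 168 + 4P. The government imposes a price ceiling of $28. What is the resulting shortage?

Equilibrium price would be P* = 47, so the ceiling at 28 binds.
At P = 28: D = 779 − 9(28) = 527, S = 168 + 4(28) = 280.
Shortage = 527 − 280 = 247.

Shortage = 247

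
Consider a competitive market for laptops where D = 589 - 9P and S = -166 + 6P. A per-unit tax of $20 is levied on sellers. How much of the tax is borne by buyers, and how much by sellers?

Buyers bear $8, sellers bear $12

Pre-tax equilibrium: P* = 151/3, Q* = 136.
Tax on sellers shifts supply to S = -166 + 6(P − 20) = -286 + 6P.
589 - 9P = -286 + 6P gives buyer price Pb = 175/3; sellers receive Ps = 175/3 − 20 = 115/3.
New quantity: Q = 589 − 9(175/3) = 64.
Buyer burden = 175/3 − 151/3 = 8; seller burden = 151/3 − 115/3 = 12.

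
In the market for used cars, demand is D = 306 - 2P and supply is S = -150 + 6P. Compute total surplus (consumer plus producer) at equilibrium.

Total surplus = 12288

Equilibrium: 306 - 2P = -150 + 6P gives P* = 57, Q* = 192.
Demand choke price: P = 153; supply starts at P = 25.
CS = ½(153 − 57)(192) = 9216; PS = ½(57 − 25)(192) = 3072.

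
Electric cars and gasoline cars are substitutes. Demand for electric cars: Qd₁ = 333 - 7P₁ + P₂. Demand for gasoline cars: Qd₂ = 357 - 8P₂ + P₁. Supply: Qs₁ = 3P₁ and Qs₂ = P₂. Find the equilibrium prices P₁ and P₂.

Market 1: 333 - 7P₁ + P₂ = 3P₁ → 10P₁ - P₂ = 333.
Market 2: 9P₂ - P₁ = 357.
Eliminating P₂: 9×(1) + 1×(2) gives 89P₁ = 3354, so P₁ = 3354/89.
Back-substitute into (2): P₂ = (357 + 1×3354/89) / 9 = 3903/89.

P₁ = 3354/89, P₂ = 3903/89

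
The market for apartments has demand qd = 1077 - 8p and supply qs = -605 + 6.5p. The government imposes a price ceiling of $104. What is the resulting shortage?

Shortage = 174

Equilibrium price would be p* = 116, so the ceiling at 104 binds.
At p = 104: qd = 1077 − 8(104) = 245, qs = -605 + 6.5(104) = 71.
Shortage = 245 − 71 = 174.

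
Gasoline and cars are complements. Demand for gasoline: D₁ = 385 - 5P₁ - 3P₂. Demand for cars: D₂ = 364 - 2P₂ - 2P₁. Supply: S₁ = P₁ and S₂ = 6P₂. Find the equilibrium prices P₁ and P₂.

P₁ = 142/3, P₂ = 101/3

Market 1: 385 - 5P₁ - 3P₂ = P₁ → 6P₁ + 3P₂ = 385.
Market 2: 8P₂ + 2P₁ = 364.
Eliminating P₂: 8×(1) − 3×(2) gives 42P₁ = 1988, so P₁ = 142/3.
Back-substitute into (2): P₂ = (364 − 2×142/3) / 8 = 101/3.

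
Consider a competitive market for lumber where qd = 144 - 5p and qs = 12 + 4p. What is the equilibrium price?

Set qd = qs: 144 - 5p = 12 + 4p.
132 = 9p, so p* = 44/3.
q* = 144 − 5(44/3) = 212/3.

p* = 44/3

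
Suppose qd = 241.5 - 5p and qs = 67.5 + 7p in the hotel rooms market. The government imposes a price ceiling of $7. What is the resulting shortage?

Shortage = 90

Equilibrium price would be p* = 14.5, so the ceiling at 7 binds.
At p = 7: qd = 241.5 − 5(7) = 206.5, qs = 67.5 + 7(7) = 116.5.
Shortage = 206.5 − 116.5 = 90.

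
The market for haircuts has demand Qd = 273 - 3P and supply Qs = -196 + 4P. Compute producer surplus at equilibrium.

Equilibrium: 273 - 3P = -196 + 4P gives P* = 67, Q* = 72.
Supply starts at P = 49 (where Qs = 0).
PS = ½(67 − 49)(72) = 648.

Producer surplus = 648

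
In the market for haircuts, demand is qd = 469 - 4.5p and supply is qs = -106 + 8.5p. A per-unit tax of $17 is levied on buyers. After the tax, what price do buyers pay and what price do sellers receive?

Pre-tax equilibrium: p* = 575/13, q* = 7019/26.
Tax on buyers shifts demand to qd = 469 − 4.5(p + 17) = 392.5 - 4.5p.
392.5 - 4.5p = -106 + 8.5p gives seller price ps = 997/26; buyers pay pb = 997/26 + 17 = 1439/26.
New quantity: q = 469 − 4.5(1439/26) = 11437/52.

Buyers pay 1439/26, sellers receive 997/26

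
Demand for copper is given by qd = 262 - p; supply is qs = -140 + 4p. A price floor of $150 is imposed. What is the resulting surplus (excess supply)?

Equilibrium price would be p* = 80.4, so the floor at 150 binds.
At p = 150: qd = 112, qs = 460.
Surplus = 460 − 112 = 348.

Surplus = 348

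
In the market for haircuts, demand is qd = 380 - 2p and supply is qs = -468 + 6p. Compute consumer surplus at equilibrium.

Consumer surplus = 7056

Equilibrium: 380 - 2p = -468 + 6p gives p* = 106, q* = 168.
Demand choke price (qd = 0): p = 190.
CS = ½(190 − 106)(168) = 7056.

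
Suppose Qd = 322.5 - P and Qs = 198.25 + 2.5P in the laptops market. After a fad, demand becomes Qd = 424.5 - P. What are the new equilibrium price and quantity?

P' = 905/14, Q' = 2519/7

Original equilibrium: P* = 35.5, Q* = 287.
New equilibrium: 424.5 - P = 198.25 + 2.5P, so 226.25 = 3.5P and P' = 905/14; Q' = 424.5 − 1(905/14) = 2519/7.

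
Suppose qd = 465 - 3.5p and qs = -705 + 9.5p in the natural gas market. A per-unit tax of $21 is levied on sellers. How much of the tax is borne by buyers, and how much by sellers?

Buyers bear 399/26, sellers bear 147/26

Pre-tax equilibrium: p* = 90, q* = 150.
Tax on sellers shifts supply to qs = -705 + 9.5(p − 21) = -904.5 + 9.5p.
465 - 3.5p = -904.5 + 9.5p gives buyer price pb = 2739/26; sellers receive ps = 2739/26 − 21 = 2193/26.
New quantity: q = 465 − 3.5(2739/26) = 5007/52.
Buyer burden = 2739/26 − 90 = 399/26; seller burden = 90 − 2193/26 = 147/26.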